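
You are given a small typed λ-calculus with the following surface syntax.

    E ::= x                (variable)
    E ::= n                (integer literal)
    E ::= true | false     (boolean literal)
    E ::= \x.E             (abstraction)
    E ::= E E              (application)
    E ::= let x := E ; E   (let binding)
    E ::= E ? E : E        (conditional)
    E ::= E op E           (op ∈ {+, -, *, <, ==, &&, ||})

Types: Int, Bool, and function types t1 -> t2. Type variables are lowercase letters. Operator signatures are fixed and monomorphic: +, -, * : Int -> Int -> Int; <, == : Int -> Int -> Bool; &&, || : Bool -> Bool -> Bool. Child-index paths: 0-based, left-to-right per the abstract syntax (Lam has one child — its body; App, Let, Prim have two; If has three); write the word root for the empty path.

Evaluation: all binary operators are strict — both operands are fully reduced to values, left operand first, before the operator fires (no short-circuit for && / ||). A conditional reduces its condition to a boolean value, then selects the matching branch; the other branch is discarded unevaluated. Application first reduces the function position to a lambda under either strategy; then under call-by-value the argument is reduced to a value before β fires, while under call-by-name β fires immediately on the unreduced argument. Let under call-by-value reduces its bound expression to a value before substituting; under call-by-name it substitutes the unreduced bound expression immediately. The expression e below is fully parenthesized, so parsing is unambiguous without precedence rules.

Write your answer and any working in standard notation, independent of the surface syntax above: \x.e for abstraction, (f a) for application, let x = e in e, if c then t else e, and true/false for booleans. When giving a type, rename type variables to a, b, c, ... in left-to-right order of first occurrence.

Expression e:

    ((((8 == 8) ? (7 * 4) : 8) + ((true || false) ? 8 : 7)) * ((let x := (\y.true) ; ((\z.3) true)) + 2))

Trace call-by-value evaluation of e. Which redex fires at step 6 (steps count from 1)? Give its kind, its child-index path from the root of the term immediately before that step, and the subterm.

Answer: delta at 0 : (28 + 8)

Trace:
step 0: (((if (8 == 8) then (7 * 4) else 8) + (if (true || false) then 8 else 7)) * ((let x = (\y.true) in ((\z.3) true)) + 2))
step 1: [delta@0.0.0] (((if true then (7 * 4) else 8) + (if (true || false) then 8 else 7)) * ((let x = (\y.true) in ((\z.3) true)) + 2))
step 2: [if@0.0] (((7 * 4) + (if (true || false) then 8 else 7)) * ((let x = (\y.true) in ((\z.3) true)) + 2))
step 3: [delta@0.0] ((28 + (if (true || false) then 8 else 7)) * ((let x = (\y.true) in ((\z.3) true)) + 2))
step 4: [delta@0.1.0] ((28 + (if true then 8 else 7)) * ((let x = (\y.true) in ((\z.3) true)) + 2))
step 5: [if@0.1] ((28 + 8) * ((let x = (\y.true) in ((\z.3) true)) + 2))
step 6: [delta@0] (36 * ((let x = (\y.true) in ((\z.3) true)) + 2))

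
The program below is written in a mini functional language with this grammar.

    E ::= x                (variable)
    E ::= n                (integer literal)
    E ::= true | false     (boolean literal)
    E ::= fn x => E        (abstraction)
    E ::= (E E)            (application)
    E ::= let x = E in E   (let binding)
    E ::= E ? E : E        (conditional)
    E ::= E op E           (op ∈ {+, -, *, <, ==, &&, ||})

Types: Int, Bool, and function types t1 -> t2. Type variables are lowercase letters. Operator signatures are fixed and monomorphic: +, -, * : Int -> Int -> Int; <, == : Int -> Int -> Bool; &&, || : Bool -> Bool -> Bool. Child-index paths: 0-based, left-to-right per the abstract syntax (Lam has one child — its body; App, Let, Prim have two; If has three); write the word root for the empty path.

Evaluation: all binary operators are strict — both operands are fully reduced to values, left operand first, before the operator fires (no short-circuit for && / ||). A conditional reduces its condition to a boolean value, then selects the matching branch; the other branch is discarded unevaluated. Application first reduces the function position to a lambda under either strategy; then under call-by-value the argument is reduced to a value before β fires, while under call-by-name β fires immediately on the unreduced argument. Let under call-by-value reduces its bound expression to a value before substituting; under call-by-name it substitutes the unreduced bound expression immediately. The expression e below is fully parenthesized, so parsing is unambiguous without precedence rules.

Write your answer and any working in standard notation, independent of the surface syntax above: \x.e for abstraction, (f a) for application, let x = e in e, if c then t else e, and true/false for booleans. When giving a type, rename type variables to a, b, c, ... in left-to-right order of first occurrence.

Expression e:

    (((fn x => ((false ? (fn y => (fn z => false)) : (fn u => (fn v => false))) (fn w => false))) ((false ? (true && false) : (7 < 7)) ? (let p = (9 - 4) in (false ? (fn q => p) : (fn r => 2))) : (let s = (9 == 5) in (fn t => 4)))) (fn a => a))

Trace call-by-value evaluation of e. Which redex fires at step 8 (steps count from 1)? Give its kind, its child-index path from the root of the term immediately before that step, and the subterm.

Working:
step 0: (((\x.((if false then (\y.(\z.false)) else (\u.(\v.false))) (\w.false))) (if (if false then (true && false) else (7 < 7)) then (let p = (9 - 4) in (if false then (\q.p) else (\r.2))) else (let s = (9 == 5) in (\t.4)))) (\a.a))
step 1: [if@0.1.0] (((\x.((if false then (\y.(\z.false)) else (\u.(\v.false))) (\w.false))) (if (7 < 7) then (let p = (9 - 4) in (if false then (\q.p) else (\r.2))) else (let s = (9 == 5) in (\t.4)))) (\a.a))
step 2: [delta@0.1.0] (((\x.((if false then (\y.(\z.false)) else (\u.(\v.false))) (\w.false))) (if false then (let p = (9 - 4) in (if false then (\q.p) else (\r.2))) else (let s = (9 == 5) in (\t.4)))) (\a.a))
step 3: [if@0.1] (((\x.((if false then (\y.(\z.false)) else (\u.(\v.false))) (\w.false))) (let s = (9 == 5) in (\t.4))) (\a.a))
step 4: [delta@0.1.0] (((\x.((if false then (\y.(\z.false)) else (\u.(\v.false))) (\w.false))) (let s = false in (\t.4))) (\a.a))
step 5: [let@0.1] (((\x.((if false then (\y.(\z.false)) else (\u.(\v.false))) (\w.false))) (\t.4)) (\a.a))
step 6: [beta@0] (((if false then (\y.(\z.false)) else (\u.(\v.false))) (\w.false)) (\a.a))
step 7: [if@0.0] (((\u.(\v.false)) (\w.false)) (\a.a))
step 8: [beta@0] ((\v.false) (\a.a))

Answer: beta at 0 : ((\u.(\v.false)) (\w.false))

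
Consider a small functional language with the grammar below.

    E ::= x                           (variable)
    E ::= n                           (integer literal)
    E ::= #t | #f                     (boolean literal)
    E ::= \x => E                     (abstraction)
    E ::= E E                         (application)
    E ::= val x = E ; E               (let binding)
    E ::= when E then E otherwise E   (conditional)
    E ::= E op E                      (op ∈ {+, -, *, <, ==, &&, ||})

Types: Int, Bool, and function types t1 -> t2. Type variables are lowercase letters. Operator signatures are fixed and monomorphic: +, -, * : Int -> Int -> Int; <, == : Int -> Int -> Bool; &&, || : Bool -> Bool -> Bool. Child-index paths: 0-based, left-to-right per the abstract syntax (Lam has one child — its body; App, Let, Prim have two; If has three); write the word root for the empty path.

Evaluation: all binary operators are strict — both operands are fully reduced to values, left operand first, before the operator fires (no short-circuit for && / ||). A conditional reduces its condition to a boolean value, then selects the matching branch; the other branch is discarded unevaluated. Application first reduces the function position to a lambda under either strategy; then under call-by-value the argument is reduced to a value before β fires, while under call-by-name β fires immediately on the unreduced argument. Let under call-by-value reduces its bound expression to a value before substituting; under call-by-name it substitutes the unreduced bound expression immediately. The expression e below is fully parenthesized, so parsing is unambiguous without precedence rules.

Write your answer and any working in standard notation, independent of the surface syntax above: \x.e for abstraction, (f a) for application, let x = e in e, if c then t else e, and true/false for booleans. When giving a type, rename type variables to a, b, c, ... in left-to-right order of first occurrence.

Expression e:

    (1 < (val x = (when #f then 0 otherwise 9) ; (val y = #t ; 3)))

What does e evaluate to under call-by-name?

Answer: true

Working:
step 0: (1 < (let x = (if false then 0 else 9) in (let y = true in 3)))
step 1: [let@1] (1 < (let y = true in 3))
step 2: [let@1] (1 < 3)
step 3: [delta@root] true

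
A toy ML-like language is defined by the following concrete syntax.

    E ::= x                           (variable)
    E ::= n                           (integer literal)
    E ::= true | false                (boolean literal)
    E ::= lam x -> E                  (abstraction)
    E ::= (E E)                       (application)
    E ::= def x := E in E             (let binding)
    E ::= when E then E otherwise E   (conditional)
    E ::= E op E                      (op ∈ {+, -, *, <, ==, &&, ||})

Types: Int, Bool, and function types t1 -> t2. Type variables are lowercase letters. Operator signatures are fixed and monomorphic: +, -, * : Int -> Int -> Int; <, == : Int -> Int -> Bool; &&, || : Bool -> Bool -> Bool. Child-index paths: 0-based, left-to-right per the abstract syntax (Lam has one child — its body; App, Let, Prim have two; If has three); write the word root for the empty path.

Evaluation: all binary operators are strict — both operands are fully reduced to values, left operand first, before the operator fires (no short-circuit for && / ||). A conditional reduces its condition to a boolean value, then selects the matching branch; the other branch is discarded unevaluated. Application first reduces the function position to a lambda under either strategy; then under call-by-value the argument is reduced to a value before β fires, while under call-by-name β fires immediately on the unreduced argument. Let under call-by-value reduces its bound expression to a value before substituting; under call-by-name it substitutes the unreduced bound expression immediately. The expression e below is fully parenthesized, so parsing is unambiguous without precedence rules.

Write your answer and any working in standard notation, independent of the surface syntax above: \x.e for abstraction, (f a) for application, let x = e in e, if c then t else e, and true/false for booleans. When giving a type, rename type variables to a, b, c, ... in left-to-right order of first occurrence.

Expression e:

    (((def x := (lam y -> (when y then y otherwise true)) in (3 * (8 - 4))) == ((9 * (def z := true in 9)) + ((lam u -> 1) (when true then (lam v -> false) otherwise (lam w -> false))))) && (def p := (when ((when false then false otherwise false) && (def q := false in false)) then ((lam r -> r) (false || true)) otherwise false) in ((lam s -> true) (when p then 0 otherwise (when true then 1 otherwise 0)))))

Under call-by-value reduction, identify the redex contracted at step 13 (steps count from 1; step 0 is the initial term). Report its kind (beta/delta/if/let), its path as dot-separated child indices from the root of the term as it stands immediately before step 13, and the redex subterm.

Answer: if at 1.0 : (if false then ((\r.r) (false || true)) else false)

Derivation:
step 0: (((let x = (\y.(if y then y else true)) in (3 * (8 - 4))) == ((9 * (let z = true in 9)) + ((\u.1) (if true then (\v.false) else (\w.false))))) && (let p = (if ((if false then false else false) && (let q = false in false)) then ((\r.r) (false || true)) else false) in ((\s.true) (if p then 0 else (if true then 1 else 0)))))
step 1: [let@0.0] (((3 * (8 - 4)) == ((9 * (let z = true in 9)) + ((\u.1) (if true then (\v.false) else (\w.false))))) && (let p = (if ((if false then false else false) && (let q = false in false)) then ((\r.r) (false || true)) else false) in ((\s.true) (if p then 0 else (if true then 1 else 0)))))
step 2: [delta@0.0.1] (((3 * 4) == ((9 * (let z = true in 9)) + ((\u.1) (if true then (\v.false) else (\w.false))))) && (let p = (if ((if false then false else false) && (let q = false in false)) then ((\r.r) (false || true)) else false) in ((\s.true) (if p then 0 else (if true then 1 else 0)))))
step 3: [delta@0.0] ((12 == ((9 * (let z = true in 9)) + ((\u.1) (if true then (\v.false) else (\w.false))))) && (let p = (if ((if false then false else false) && (let q = false in false)) then ((\r.r) (false || true)) else false) in ((\s.true) (if p then 0 else (if true then 1 else 0)))))
step 4: [let@0.1.0.1] ((12 == ((9 * 9) + ((\u.1) (if true then (\v.false) else (\w.false))))) && (let p = (if ((if false then false else false) && (let q = false in false)) then ((\r.r) (false || true)) else false) in ((\s.true) (if p then 0 else (if true then 1 else 0)))))
step 5: [delta@0.1.0] ((12 == (81 + ((\u.1) (if true then (\v.false) else (\w.false))))) && (let p = (if ((if false then false else false) && (let q = false in false)) then ((\r.r) (false || true)) else false) in ((\s.true) (if p then 0 else (if true then 1 else 0)))))
step 6: [if@0.1.1.1] ((12 == (81 + ((\u.1) (\v.false)))) && (let p = (if ((if false then false else false) && (let q = false in false)) then ((\r.r) (false || true)) else false) in ((\s.true) (if p then 0 else (if true then 1 else 0)))))
step 7: [beta@0.1.1] ((12 == (81 + 1)) && (let p = (if ((if false then false else false) && (let q = false in false)) then ((\r.r) (false || true)) else false) in ((\s.true) (if p then 0 else (if true then 1 else 0)))))
step 8: [delta@0.1] ((12 == 82) && (let p = (if ((if false then false else false) && (let q = false in false)) then ((\r.r) (false || true)) else false) in ((\s.true) (if p then 0 else (if true then 1 else 0)))))
step 9: [delta@0] (false && (let p = (if ((if false then false else false) && (let q = false in false)) then ((\r.r) (false || true)) else false) in ((\s.true) (if p then 0 else (if true then 1 else 0)))))
step 10: [if@1.0.0.0] (false && (let p = (if (false && (let q = false in false)) then ((\r.r) (false || true)) else false) in ((\s.true) (if p then 0 else (if true then 1 else 0)))))
step 11: [let@1.0.0.1] (false && (let p = (if (false && false) then ((\r.r) (false || true)) else false) in ((\s.true) (if p then 0 else (if true then 1 else 0)))))
step 12: [delta@1.0.0] (false && (let p = (if false then ((\r.r) (false || true)) else false) in ((\s.true) (if p then 0 else (if true then 1 else 0)))))
step 13: [if@1.0] (false && (let p = false in ((\s.true) (if p then 0 else (if true then 1 else 0)))))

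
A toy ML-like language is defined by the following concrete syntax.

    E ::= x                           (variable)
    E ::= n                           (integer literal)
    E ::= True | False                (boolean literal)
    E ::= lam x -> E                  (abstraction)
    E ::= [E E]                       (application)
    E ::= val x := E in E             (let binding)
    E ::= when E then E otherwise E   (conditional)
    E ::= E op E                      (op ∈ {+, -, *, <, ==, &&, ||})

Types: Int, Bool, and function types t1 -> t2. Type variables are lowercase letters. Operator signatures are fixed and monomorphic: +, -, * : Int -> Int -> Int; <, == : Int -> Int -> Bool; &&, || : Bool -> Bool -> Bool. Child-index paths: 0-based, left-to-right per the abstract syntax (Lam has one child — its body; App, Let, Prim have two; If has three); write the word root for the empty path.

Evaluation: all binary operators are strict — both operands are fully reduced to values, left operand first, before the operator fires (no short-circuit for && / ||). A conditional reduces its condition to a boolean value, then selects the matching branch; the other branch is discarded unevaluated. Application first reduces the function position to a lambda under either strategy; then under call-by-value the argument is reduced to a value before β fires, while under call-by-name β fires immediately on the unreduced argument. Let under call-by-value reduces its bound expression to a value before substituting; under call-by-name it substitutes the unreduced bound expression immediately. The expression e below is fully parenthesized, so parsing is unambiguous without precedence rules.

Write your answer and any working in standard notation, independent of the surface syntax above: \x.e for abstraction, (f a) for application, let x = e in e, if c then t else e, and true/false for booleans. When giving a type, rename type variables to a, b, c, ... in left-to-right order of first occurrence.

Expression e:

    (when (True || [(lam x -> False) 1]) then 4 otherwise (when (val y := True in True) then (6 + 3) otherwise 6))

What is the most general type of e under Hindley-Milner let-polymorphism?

Answer: Int

Trace:
  unify Bool ~ Bool
\x._ : a -> Bool
  unify a -> Bool ~ Int -> b
  unify a ~ Int
  unify Bool ~ b
_ _ : Bool
  unify Bool ~ Bool
  unify Bool ~ Bool
let y : Bool
  unify Bool ~ Bool
  unify Int ~ Int
  unify Int ~ Int
  unify Int ~ Int
  unify Int ~ Int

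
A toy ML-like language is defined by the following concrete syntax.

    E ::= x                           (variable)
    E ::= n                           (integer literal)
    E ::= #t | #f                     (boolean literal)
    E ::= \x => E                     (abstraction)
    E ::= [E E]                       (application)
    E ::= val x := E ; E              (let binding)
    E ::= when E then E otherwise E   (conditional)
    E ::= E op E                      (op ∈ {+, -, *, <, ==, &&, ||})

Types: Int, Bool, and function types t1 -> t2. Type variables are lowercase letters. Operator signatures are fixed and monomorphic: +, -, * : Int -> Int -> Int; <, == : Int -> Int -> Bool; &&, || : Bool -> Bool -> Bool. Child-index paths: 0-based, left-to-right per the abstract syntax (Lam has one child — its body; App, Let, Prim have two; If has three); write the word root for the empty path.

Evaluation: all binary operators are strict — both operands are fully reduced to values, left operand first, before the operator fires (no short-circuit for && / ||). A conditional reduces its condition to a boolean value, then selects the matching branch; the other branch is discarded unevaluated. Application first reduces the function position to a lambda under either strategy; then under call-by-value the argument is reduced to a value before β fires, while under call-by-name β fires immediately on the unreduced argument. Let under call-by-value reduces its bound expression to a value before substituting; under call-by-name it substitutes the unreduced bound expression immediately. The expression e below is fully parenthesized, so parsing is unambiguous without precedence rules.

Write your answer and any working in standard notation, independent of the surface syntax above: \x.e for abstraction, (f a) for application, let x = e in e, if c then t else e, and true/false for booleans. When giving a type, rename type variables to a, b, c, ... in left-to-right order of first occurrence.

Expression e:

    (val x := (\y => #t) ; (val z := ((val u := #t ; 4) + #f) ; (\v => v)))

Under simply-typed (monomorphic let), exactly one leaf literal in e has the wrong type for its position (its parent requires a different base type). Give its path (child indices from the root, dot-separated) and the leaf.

Answer: 1.0.1 : false

Trace:
\y._ : a -> Bool
let x : a -> Bool
let u : Bool
  unify Int ~ Int
  unify Bool ~ Int
  FAIL: mismatch Bool ~ Int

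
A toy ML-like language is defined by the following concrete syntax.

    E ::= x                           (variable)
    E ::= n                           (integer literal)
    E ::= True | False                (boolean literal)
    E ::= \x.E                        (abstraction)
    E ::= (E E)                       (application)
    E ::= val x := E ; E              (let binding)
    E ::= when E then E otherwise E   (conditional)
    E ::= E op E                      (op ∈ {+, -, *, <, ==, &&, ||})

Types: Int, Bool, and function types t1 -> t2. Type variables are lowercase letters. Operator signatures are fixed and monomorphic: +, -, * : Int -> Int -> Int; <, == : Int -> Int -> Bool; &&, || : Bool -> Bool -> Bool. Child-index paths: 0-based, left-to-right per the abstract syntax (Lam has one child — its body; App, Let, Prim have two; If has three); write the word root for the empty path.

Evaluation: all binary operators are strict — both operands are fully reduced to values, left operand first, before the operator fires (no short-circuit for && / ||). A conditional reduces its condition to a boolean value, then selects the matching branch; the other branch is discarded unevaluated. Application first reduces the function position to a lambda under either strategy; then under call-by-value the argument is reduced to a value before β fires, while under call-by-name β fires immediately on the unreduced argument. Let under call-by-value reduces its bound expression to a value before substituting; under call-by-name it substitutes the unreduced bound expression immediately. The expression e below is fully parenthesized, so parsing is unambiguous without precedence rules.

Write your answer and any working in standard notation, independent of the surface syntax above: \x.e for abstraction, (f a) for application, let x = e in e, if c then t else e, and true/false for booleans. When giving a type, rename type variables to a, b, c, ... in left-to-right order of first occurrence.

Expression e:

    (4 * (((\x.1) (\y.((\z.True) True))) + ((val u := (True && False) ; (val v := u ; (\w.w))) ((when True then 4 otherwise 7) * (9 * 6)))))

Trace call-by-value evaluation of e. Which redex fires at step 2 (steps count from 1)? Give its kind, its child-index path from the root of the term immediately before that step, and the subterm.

Working:
step 0: (4 * (((\x.1) (\y.((\z.true) true))) + ((let u = (true && false) in (let v = u in (\w.w))) ((if true then 4 else 7) * (9 * 6)))))
step 1: [beta@1.0] (4 * (1 + ((let u = (true && false) in (let v = u in (\w.w))) ((if true then 4 else 7) * (9 * 6)))))
step 2: [delta@1.1.0.0] (4 * (1 + ((let u = false in (let v = u in (\w.w))) ((if true then 4 else 7) * (9 * 6)))))

Answer: delta at 1.1.0.0 : (true && false)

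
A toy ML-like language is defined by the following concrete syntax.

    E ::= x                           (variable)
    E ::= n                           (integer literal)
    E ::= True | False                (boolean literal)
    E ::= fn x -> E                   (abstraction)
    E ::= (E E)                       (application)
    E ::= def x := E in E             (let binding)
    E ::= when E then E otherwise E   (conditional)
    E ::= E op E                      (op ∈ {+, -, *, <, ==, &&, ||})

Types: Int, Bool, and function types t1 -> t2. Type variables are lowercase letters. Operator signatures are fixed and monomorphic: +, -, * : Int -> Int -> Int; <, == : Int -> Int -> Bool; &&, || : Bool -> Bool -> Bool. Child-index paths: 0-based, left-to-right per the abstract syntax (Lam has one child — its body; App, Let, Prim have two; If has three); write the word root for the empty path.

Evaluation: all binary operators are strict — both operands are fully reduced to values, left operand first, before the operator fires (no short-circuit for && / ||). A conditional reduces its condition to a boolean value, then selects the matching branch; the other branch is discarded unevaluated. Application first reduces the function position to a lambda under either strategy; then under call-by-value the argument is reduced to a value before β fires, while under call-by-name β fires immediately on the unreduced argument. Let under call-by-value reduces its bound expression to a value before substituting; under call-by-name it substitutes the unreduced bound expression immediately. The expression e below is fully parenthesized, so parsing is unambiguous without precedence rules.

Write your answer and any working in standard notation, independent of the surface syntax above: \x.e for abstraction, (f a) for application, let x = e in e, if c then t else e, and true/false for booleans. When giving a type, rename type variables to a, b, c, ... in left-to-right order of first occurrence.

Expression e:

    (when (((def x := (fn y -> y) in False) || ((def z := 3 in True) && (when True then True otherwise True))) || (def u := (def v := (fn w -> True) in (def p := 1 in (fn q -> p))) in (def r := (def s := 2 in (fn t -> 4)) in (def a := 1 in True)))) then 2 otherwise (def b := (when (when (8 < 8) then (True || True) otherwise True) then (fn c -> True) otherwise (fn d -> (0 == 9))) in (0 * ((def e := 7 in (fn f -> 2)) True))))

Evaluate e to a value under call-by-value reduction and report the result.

Answer: 2

Working:
step 0: (if (((let x = (\y.y) in false) || ((let z = 3 in true) && (if true then true else true))) || (let u = (let v = (\w.true) in (let p = 1 in (\q.p))) in (let r = (let s = 2 in (\t.4)) in (let a = 1 in true)))) then 2 else (let b = (if (if (8 < 8) then (true || true) else true) then (\c.true) else (\d.(0 == 9))) in (0 * ((let e = 7 in (\f.2)) true))))
step 1: [let@0.0.0] (if ((false || ((let z = 3 in true) && (if true then true else true))) || (let u = (let v = (\w.true) in (let p = 1 in (\q.p))) in (let r = (let s = 2 in (\t.4)) in (let a = 1 in true)))) then 2 else (let b = (if (if (8 < 8) then (true || true) else true) then (\c.true) else (\d.(0 == 9))) in (0 * ((let e = 7 in (\f.2)) true))))
step 2: [let@0.0.1.0] (if ((false || (true && (if true then true else true))) || (let u = (let v = (\w.true) in (let p = 1 in (\q.p))) in (let r = (let s = 2 in (\t.4)) in (let a = 1 in true)))) then 2 else (let b = (if (if (8 < 8) then (true || true) else true) then (\c.true) else (\d.(0 == 9))) in (0 * ((let e = 7 in (\f.2)) true))))
step 3: [if@0.0.1.1] (if ((false || (true && true)) || (let u = (let v = (\w.true) in (let p = 1 in (\q.p))) in (let r = (let s = 2 in (\t.4)) in (let a = 1 in true)))) then 2 else (let b = (if (if (8 < 8) then (true || true) else true) then (\c.true) else (\d.(0 == 9))) in (0 * ((let e = 7 in (\f.2)) true))))
step 4: [delta@0.0.1] (if ((false || true) || (let u = (let v = (\w.true) in (let p = 1 in (\q.p))) in (let r = (let s = 2 in (\t.4)) in (let a = 1 in true)))) then 2 else (let b = (if (if (8 < 8) then (true || true) else true) then (\c.true) else (\d.(0 == 9))) in (0 * ((let e = 7 in (\f.2)) true))))
step 5: [delta@0.0] (if (true || (let u = (let v = (\w.true) in (let p = 1 in (\q.p))) in (let r = (let s = 2 in (\t.4)) in (let a = 1 in true)))) then 2 else (let b = (if (if (8 < 8) then (true || true) else true) then (\c.true) else (\d.(0 == 9))) in (0 * ((let e = 7 in (\f.2)) true))))
step 6: [let@0.1.0] (if (true || (let u = (let p = 1 in (\q.p)) in (let r = (let s = 2 in (\t.4)) in (let a = 1 in true)))) then 2 else (let b = (if (if (8 < 8) then (true || true) else true) then (\c.true) else (\d.(0 == 9))) in (0 * ((let e = 7 in (\f.2)) true))))
step 7: [let@0.1.0] (if (true || (let u = (\q.1) in (let r = (let s = 2 in (\t.4)) in (let a = 1 in true)))) then 2 else (let b = (if (if (8 < 8) then (true || true) else true) then (\c.true) else (\d.(0 == 9))) in (0 * ((let e = 7 in (\f.2)) true))))
step 8: [let@0.1] (if (true || (let r = (let s = 2 in (\t.4)) in (let a = 1 in true))) then 2 else (let b = (if (if (8 < 8) then (true || true) else true) then (\c.true) else (\d.(0 == 9))) in (0 * ((let e = 7 in (\f.2)) true))))
step 9: [let@0.1.0] (if (true || (let r = (\t.4) in (let a = 1 in true))) then 2 else (let b = (if (if (8 < 8) then (true || true) else true) then (\c.true) else (\d.(0 == 9))) in (0 * ((let e = 7 in (\f.2)) true))))
step 10: [let@0.1] (if (true || (let a = 1 in true)) then 2 else (let b = (if (if (8 < 8) then (true || true) else true) then (\c.true) else (\d.(0 == 9))) in (0 * ((let e = 7 in (\f.2)) true))))
step 11: [let@0.1] (if (true || true) then 2 else (let b = (if (if (8 < 8) then (true || true) else true) then (\c.true) else (\d.(0 == 9))) in (0 * ((let e = 7 in (\f.2)) true))))
step 12: [delta@0] (if true then 2 else (let b = (if (if (8 < 8) then (true || true) else true) then (\c.true) else (\d.(0 == 9))) in (0 * ((let e = 7 in (\f.2)) true))))
step 13: [if@root] 2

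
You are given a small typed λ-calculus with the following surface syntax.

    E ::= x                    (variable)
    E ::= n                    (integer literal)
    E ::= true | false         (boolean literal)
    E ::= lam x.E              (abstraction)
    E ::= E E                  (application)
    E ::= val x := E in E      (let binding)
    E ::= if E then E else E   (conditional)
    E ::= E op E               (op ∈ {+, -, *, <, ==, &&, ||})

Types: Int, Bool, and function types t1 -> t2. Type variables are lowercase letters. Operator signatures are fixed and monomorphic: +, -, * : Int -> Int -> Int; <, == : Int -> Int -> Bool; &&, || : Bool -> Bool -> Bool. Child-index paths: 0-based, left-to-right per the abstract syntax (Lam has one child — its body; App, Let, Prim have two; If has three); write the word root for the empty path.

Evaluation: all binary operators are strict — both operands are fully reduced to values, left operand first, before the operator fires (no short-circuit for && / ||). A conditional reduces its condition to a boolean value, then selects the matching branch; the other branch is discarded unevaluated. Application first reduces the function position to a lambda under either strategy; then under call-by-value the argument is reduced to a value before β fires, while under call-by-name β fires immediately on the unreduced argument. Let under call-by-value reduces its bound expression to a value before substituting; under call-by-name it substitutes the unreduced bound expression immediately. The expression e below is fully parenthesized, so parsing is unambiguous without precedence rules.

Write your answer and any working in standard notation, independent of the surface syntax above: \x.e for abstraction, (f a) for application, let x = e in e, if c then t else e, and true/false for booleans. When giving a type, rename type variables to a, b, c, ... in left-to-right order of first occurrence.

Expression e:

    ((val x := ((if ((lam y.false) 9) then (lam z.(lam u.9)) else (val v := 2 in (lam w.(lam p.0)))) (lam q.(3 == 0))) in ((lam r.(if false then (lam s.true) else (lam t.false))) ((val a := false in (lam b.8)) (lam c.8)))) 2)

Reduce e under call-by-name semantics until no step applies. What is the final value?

Answer: false

Trace:
step 0: ((let x = ((if ((\y.false) 9) then (\z.(\u.9)) else (let v = 2 in (\w.(\p.0)))) (\q.(3 == 0))) in ((\r.(if false then (\s.true) else (\t.false))) ((let a = false in (\b.8)) (\c.8)))) 2)
step 1: [let@0] (((\r.(if false then (\s.true) else (\t.false))) ((let a = false in (\b.8)) (\c.8))) 2)
step 2: [beta@0] ((if false then (\s.true) else (\t.false)) 2)
step 3: [if@0] ((\t.false) 2)
step 4: [beta@root] false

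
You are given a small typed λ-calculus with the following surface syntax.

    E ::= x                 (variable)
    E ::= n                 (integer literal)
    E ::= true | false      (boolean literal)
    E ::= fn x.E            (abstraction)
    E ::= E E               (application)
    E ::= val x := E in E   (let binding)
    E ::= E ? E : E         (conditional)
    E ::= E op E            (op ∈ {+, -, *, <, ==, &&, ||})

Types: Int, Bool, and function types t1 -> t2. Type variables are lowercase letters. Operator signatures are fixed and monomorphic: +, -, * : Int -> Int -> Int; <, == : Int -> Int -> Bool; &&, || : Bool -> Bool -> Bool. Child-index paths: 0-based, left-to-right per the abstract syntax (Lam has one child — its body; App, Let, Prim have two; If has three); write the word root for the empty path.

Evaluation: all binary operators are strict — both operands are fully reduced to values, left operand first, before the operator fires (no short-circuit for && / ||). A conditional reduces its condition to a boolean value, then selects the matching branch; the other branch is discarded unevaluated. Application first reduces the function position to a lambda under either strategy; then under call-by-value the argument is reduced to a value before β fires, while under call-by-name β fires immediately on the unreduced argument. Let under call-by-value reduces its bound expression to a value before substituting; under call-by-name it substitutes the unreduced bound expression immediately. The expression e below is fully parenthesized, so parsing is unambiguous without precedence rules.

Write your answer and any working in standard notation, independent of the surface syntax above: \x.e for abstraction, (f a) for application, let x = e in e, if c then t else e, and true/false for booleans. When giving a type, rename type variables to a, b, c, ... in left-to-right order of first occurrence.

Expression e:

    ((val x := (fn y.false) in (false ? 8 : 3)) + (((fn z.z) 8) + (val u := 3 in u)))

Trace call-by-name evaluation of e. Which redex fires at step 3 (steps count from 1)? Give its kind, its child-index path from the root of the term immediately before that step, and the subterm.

Working:
step 0: ((let x = (\y.false) in (if false then 8 else 3)) + (((\z.z) 8) + (let u = 3 in u)))
step 1: [let@0] ((if false then 8 else 3) + (((\z.z) 8) + (let u = 3 in u)))
step 2: [if@0] (3 + (((\z.z) 8) + (let u = 3 in u)))
step 3: [beta@1.0] (3 + (8 + (let u = 3 in u)))

Answer: beta at 1.0 : ((\z.z) 8)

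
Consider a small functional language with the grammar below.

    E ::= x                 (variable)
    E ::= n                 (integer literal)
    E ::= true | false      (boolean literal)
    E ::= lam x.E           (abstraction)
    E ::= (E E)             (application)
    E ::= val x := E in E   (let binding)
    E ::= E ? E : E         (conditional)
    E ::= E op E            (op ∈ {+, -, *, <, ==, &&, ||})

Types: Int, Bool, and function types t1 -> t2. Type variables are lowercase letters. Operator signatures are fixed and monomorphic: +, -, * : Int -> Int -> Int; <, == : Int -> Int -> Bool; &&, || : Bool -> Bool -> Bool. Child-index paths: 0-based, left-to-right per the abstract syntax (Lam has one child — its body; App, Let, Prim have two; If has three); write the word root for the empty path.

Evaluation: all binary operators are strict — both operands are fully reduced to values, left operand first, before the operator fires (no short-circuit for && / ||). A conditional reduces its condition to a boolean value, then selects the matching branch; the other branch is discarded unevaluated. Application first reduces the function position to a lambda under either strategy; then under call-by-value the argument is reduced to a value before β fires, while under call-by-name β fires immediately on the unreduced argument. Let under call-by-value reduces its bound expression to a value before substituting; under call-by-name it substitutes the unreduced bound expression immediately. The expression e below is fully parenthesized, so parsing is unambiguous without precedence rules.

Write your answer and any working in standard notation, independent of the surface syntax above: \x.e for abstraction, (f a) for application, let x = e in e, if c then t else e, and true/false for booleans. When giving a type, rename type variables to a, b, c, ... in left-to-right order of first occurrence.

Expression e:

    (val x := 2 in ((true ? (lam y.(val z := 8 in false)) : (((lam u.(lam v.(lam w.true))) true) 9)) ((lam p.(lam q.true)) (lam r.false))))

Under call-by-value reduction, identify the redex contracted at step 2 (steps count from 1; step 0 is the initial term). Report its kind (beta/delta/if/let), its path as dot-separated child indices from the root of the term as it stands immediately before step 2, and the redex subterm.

Working:
step 0: (let x = 2 in ((if true then (\y.(let z = 8 in false)) else (((\u.(\v.(\w.true))) true) 9)) ((\p.(\q.true)) (\r.false))))
step 1: [let@root] ((if true then (\y.(let z = 8 in false)) else (((\u.(\v.(\w.true))) true) 9)) ((\p.(\q.true)) (\r.false)))
step 2: [if@0] ((\y.(let z = 8 in false)) ((\p.(\q.true)) (\r.false)))

Answer: if at 0 : (if true then (\y.(let z = 8 in false)) else (((\u.(\v.(\w.true))) true) 9))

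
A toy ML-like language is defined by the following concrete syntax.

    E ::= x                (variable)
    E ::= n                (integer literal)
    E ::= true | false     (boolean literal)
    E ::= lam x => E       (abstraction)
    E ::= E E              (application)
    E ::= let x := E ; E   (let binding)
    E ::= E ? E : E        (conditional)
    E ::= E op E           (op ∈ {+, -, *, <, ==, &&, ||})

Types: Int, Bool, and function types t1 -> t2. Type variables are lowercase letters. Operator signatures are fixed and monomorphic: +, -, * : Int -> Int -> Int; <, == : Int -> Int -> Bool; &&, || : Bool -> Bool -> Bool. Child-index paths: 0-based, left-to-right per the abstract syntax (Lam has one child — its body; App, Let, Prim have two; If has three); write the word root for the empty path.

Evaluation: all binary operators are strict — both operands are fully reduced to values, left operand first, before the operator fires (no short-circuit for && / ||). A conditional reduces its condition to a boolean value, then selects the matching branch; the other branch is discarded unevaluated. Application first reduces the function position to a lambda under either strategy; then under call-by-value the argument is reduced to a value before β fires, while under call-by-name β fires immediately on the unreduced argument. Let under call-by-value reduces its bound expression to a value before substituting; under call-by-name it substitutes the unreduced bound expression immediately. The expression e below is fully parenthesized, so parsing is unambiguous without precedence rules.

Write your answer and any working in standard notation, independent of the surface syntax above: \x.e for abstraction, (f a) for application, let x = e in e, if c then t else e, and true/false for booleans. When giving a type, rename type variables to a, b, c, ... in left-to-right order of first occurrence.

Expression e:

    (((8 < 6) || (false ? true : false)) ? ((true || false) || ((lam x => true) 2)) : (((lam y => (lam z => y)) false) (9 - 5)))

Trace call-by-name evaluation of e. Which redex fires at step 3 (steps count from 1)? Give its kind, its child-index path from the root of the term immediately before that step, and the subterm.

Answer: delta at 0 : (false || false)

Trace:
step 0: (if ((8 < 6) || (if false then true else false)) then ((true || false) || ((\x.true) 2)) else (((\y.(\z.y)) false) (9 - 5)))
step 1: [delta@0.0] (if (false || (if false then true else false)) then ((true || false) || ((\x.true) 2)) else (((\y.(\z.y)) false) (9 - 5)))
step 2: [if@0.1] (if (false || false) then ((true || false) || ((\x.true) 2)) else (((\y.(\z.y)) false) (9 - 5)))
step 3: [delta@0] (if false then ((true || false) || ((\x.true) 2)) else (((\y.(\z.y)) false) (9 - 5)))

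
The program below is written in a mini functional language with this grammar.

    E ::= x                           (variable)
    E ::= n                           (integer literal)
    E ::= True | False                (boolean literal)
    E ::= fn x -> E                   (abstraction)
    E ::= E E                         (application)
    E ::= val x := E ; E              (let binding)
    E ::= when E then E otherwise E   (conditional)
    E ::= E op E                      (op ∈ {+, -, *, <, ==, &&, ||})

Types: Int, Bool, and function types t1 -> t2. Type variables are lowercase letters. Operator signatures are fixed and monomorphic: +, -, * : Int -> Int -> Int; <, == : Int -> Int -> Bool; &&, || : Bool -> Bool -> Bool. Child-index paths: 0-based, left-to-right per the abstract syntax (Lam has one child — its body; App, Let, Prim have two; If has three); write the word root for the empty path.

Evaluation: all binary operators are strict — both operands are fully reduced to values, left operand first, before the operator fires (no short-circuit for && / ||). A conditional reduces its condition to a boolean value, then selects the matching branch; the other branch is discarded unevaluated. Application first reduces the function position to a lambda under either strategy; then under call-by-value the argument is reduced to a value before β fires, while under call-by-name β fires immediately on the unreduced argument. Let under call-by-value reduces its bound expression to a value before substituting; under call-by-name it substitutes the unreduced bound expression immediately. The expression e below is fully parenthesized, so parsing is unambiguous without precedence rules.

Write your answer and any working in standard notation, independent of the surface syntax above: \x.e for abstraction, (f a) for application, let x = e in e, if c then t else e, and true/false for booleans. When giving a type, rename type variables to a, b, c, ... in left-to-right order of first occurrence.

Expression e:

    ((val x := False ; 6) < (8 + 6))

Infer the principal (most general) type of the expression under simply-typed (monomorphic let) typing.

Answer: Bool

Derivation:
let x : Bool
  unify Int ~ Int
  unify Int ~ Int
  unify Int ~ Int
  unify Int ~ Int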